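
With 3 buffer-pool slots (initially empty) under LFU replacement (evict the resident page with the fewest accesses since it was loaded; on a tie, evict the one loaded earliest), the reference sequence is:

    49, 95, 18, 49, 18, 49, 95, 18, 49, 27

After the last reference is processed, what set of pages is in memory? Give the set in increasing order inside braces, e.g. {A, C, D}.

49: miss, frames [49]
95: miss, frames [49, 95]
18: miss, frames [49, 95, 18]
49: hit
18: hit
49: hit
95: hit
18: hit
49: hit
27: miss, evict 95, frames [49, 18, 27]

{18, 27, 49}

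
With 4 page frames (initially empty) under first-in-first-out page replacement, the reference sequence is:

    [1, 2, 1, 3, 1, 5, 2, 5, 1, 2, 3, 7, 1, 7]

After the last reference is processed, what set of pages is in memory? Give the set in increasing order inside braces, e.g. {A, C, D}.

1: miss, frames [1]
2: miss, frames [1, 2]
1: hit
3: miss, frames [1, 2, 3]
1: hit
5: miss, frames [1, 2, 3, 5]
2: hit
5: hit
1: hit
2: hit
3: hit
7: miss, evict 1, frames [2, 3, 5, 7]
1: miss, evict 2, frames [3, 5, 7, 1]
7: hit

{1, 3, 5, 7}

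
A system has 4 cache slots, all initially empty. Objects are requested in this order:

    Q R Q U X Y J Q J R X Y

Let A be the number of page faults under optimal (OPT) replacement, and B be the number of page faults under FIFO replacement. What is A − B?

-3

Under OPT: F F . F F F F . . . . F → 7 faults.
Under FIFO: F F . F F F F F . F F F → 10 faults.
A − B = 7 − 10 = -3.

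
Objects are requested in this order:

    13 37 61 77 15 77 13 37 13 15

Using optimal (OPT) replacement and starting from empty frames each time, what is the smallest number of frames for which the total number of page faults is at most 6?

f=1: 10 faults
f=2: 8 faults
f=3: 6 faults
f=4: 5 faults
f=5: 5 faults
Smallest f with faults ≤ 6 is 3.

3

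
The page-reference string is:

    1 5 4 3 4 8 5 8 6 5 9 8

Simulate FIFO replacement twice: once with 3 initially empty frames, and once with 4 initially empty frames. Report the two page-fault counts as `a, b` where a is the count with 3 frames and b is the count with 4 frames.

3 frames: F F F F . F F . F . F F → 9 faults.
4 frames: F F F F . F . . F F F . → 8 faults.
8 < 9: adding a frame reduced faults, as is typical.

9, 8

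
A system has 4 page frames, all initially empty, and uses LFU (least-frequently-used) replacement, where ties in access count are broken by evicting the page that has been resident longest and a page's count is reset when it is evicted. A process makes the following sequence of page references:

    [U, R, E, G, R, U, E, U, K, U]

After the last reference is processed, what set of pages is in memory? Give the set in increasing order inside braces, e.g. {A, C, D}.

{E, K, R, U}

U → miss, frames {U}
R → miss, frames {U,R}
E → miss, frames {U,R,E}
G → miss, frames {U,R,E,G}
R → hit
U → hit
E → hit
U → hit
K → miss, evict G, frames {U,R,E,K}
U → hit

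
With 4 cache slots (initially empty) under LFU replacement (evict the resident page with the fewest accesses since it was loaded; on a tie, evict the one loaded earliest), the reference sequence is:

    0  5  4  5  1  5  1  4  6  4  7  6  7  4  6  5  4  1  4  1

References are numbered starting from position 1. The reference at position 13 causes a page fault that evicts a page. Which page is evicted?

6

pos 1: 0 -> miss, frames {0}
pos 2: 5 -> miss, frames {0,5}
pos 3: 4 -> miss, frames {0,5,4}
pos 4: 5 -> hit
pos 5: 1 -> miss, frames {0,5,4,1}
pos 6: 5 -> hit
pos 7: 1 -> hit
pos 8: 4 -> hit
pos 9: 6 -> miss, evict 0, frames {5,4,1,6}
pos 10: 4 -> hit
pos 11: 7 -> miss, evict 6, frames {5,4,1,7}
pos 12: 6 -> miss, evict 7, frames {5,4,1,6}
pos 13: 7 -> miss, evict 6, frames {5,4,1,7}
At position 13, page 6 is evicted.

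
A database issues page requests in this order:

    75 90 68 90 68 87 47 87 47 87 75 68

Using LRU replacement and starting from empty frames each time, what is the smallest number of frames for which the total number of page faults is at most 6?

4

f=1: 12 faults
f=2: 7 faults
f=3: 7 faults
f=4: 6 faults
f=5: 5 faults
Smallest f with faults ≤ 6 is 4.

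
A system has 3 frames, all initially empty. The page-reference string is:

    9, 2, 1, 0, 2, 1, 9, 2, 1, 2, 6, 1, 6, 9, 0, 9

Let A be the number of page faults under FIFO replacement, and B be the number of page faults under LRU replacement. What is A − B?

2

Under FIFO: F F F F . . F F F . F . . F F . → 10 faults.
Under LRU: F F F F . . F . . . F . . F F . → 8 faults.
A − B = 10 − 8 = 2.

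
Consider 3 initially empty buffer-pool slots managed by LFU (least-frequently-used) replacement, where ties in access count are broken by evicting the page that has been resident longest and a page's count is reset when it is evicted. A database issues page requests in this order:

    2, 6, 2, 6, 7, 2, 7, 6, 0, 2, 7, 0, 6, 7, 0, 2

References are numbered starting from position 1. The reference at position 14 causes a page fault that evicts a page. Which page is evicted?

pos 1: 2: miss, frames {2}
pos 2: 6: miss, frames {2,6}
pos 3: 2: hit
pos 4: 6: hit
pos 5: 7: miss, frames {2,6,7}
pos 6: 2: hit
pos 7: 7: hit
pos 8: 6: hit
pos 9: 0: miss, evict 7, frames {2,6,0}
pos 10: 2: hit
pos 11: 7: miss, evict 0, frames {2,6,7}
pos 12: 0: miss, evict 7, frames {2,6,0}
pos 13: 6: hit
pos 14: 7: miss, evict 0, frames {2,6,7}
At position 14, page 0 is evicted.

0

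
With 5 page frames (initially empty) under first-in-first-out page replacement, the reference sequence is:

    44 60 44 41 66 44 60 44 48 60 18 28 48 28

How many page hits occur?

44 → miss, frames {44}
60 → miss, frames {44,60}
44 → hit
41 → miss, frames {44,60,41}
66 → miss, frames {44,60,41,66}
44 → hit
60 → hit
44 → hit
48 → miss, frames {44,60,41,66,48}
60 → hit
18 → miss, evict 44, frames {60,41,66,48,18}
28 → miss, evict 60, frames {41,66,48,18,28}
48 → hit
28 → hit
Hits: 7.

7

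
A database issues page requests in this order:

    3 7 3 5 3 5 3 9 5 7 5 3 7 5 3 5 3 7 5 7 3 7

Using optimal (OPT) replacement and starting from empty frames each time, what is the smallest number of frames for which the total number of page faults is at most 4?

4

f=1: 22 faults
f=2: 9 faults
f=3: 5 faults
f=4: 4 faults
Smallest f with faults ≤ 4 is 4.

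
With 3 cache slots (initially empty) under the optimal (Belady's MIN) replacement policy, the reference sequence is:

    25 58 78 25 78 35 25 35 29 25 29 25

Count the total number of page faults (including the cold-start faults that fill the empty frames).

5

25: miss, frames [25]
58: miss, frames [25, 58]
78: miss, frames [25, 58, 78]
25: hit
78: hit
35: miss, evict 78, frames [25, 58, 35]
25: hit
35: hit
29: miss, evict 35, frames [25, 58, 29]
25: hit
29: hit
25: hit
Page faults: 5.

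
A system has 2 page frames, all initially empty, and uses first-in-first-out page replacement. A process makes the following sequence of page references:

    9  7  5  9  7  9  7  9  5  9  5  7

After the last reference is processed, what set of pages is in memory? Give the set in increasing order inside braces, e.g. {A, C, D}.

{7, 9}

9 -> fault, frames [9]
7 -> fault, frames [9, 7]
5 -> fault, evict 9, frames [7, 5]
9 -> fault, evict 7, frames [5, 9]
7 -> fault, evict 5, frames [9, 7]
9 -> hit
7 -> hit
9 -> hit
5 -> fault, evict 9, frames [7, 5]
9 -> fault, evict 7, frames [5, 9]
5 -> hit
7 -> fault, evict 5, frames [9, 7]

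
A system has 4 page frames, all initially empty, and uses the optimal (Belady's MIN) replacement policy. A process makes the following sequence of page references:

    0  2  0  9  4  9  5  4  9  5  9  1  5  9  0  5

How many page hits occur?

10

0 → fault, frames [0]
2 → fault, frames [0, 2]
0 → hit
9 → fault, frames [0, 2, 9]
4 → fault, frames [0, 2, 9, 4]
9 → hit
5 → fault, evict 2, frames [0, 9, 4, 5]
4 → hit
9 → hit
5 → hit
9 → hit
1 → fault, evict 4, frames [0, 9, 5, 1]
5 → hit
9 → hit
0 → hit
5 → hit
Hits: 10.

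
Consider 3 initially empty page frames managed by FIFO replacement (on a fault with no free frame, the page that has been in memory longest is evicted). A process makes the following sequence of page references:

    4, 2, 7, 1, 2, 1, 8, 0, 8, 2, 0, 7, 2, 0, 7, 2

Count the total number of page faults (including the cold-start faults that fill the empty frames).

8

4: miss, frames (4)
2: miss, frames (4 2)
7: miss, frames (4 2 7)
1: miss, evict 4, frames (2 7 1)
2: hit
1: hit
8: miss, evict 2, frames (7 1 8)
0: miss, evict 7, frames (1 8 0)
8: hit
2: miss, evict 1, frames (8 0 2)
0: hit
7: miss, evict 8, frames (0 2 7)
2: hit
0: hit
7: hit
2: hit
Page faults: 8.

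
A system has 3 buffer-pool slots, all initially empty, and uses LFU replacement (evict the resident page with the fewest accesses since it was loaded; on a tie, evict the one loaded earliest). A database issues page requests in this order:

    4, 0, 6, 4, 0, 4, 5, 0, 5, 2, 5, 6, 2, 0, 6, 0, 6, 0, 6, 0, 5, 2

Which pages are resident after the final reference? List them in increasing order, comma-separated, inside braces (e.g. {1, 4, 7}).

{0, 2, 6}

4: miss, frames {4}
0: miss, frames {4,0}
6: miss, frames {4,0,6}
4: hit
0: hit
4: hit
5: miss, evict 6, frames {4,0,5}
0: hit
5: hit
2: miss, evict 5, frames {4,0,2}
5: miss, evict 2, frames {4,0,5}
6: miss, evict 5, frames {4,0,6}
2: miss, evict 6, frames {4,0,2}
0: hit
6: miss, evict 2, frames {4,0,6}
0: hit
6: hit
0: hit
6: hit
0: hit
5: miss, evict 4, frames {0,6,5}
2: miss, evict 5, frames {0,6,2}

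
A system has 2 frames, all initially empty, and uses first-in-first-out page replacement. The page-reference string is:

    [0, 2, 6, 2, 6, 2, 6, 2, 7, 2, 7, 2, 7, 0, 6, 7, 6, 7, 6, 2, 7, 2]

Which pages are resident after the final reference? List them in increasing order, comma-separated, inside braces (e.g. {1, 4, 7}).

0: fault, frames (0)
2: fault, frames (0 2)
6: fault, evict 0, frames (2 6)
2: hit
6: hit
2: hit
6: hit
2: hit
7: fault, evict 2, frames (6 7)
2: fault, evict 6, frames (7 2)
7: hit
2: hit
7: hit
0: fault, evict 7, frames (2 0)
6: fault, evict 2, frames (0 6)
7: fault, evict 0, frames (6 7)
6: hit
7: hit
6: hit
2: fault, evict 6, frames (7 2)
7: hit
2: hit

{2, 7}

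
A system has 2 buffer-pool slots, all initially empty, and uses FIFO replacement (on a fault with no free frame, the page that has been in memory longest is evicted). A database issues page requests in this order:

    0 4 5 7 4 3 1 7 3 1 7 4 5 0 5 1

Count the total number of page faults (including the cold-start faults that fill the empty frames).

15

0 → miss, frames (0)
4 → miss, frames (0 4)
5 → miss, evict 0, frames (4 5)
7 → miss, evict 4, frames (5 7)
4 → miss, evict 5, frames (7 4)
3 → miss, evict 7, frames (4 3)
1 → miss, evict 4, frames (3 1)
7 → miss, evict 3, frames (1 7)
3 → miss, evict 1, frames (7 3)
1 → miss, evict 7, frames (3 1)
7 → miss, evict 3, frames (1 7)
4 → miss, evict 1, frames (7 4)
5 → miss, evict 7, frames (4 5)
0 → miss, evict 4, frames (5 0)
5 → hit
1 → miss, evict 5, frames (0 1)
Page faults: 15.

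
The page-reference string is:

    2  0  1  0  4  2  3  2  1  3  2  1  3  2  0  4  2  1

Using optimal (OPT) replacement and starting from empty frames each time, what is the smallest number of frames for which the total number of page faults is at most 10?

f=1: 18 faults
f=2: 12 faults
f=3: 7 faults
f=4: 6 faults
f=5: 5 faults
Smallest f with faults ≤ 10 is 3.

3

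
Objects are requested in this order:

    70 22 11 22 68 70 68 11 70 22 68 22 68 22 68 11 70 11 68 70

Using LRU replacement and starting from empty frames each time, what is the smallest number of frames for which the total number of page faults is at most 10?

f=1: 20 faults
f=2: 13 faults
f=3: 10 faults
f=4: 4 faults
Smallest f with faults ≤ 10 is 3.

3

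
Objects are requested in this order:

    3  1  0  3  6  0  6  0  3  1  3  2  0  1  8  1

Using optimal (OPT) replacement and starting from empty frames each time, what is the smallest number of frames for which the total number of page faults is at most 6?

4

f=1: 16 faults
f=2: 9 faults
f=3: 7 faults
f=4: 6 faults
f=5: 6 faults
f=6: 6 faults
Smallest f with faults ≤ 6 is 4.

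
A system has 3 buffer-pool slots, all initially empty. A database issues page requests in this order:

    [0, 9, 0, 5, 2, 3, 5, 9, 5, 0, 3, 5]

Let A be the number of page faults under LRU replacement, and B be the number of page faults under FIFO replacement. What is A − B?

Under LRU: F F . F F F . F . F F . → 8 faults.
Under FIFO: F F . F F F . F F F F . → 9 faults.
A − B = 8 − 9 = -1.

-1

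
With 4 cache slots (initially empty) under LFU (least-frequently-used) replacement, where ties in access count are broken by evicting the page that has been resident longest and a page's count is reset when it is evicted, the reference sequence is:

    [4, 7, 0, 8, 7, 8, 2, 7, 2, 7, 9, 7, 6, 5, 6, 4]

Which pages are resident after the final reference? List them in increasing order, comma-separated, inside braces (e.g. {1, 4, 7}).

{2, 4, 7, 8}

4 → miss, frames {4}
7 → miss, frames {4,7}
0 → miss, frames {4,7,0}
8 → miss, frames {4,7,0,8}
7 → hit
8 → hit
2 → miss, evict 4, frames {7,0,8,2}
7 → hit
2 → hit
7 → hit
9 → miss, evict 0, frames {7,8,2,9}
7 → hit
6 → miss, evict 9, frames {7,8,2,6}
5 → miss, evict 6, frames {7,8,2,5}
6 → miss, evict 5, frames {7,8,2,6}
4 → miss, evict 6, frames {7,8,2,4}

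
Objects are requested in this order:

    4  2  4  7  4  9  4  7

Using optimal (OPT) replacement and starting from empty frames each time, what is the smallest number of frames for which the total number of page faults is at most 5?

2

f=1: 8 faults
f=2: 5 faults
f=3: 4 faults
f=4: 4 faults
Smallest f with faults ≤ 5 is 2.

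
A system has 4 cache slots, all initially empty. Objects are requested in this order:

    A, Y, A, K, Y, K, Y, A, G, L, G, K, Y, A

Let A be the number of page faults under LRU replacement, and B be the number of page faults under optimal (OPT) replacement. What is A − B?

Under LRU: F F . F . . . . F F . F F F → 8 faults.
Under OPT: F F . F . . . . F F . . . F → 6 faults.
A − B = 8 − 6 = 2.

2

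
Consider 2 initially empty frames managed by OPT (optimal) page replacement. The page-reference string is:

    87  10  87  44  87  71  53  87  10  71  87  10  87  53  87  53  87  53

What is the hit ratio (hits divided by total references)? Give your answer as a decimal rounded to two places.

0.50

87 -> fault, frames {87}
10 -> fault, frames {87,10}
87 -> hit
44 -> fault, evict 10, frames {87,44}
87 -> hit
71 -> fault, evict 44, frames {87,71}
53 -> fault, evict 71, frames {87,53}
87 -> hit
10 -> fault, evict 53, frames {87,10}
71 -> fault, evict 10, frames {87,71}
87 -> hit
10 -> fault, evict 71, frames {87,10}
87 -> hit
53 -> fault, evict 10, frames {87,53}
87 -> hit
53 -> hit
87 -> hit
53 -> hit
Hits: 9 of 18 references → 9/18 = 0.5000.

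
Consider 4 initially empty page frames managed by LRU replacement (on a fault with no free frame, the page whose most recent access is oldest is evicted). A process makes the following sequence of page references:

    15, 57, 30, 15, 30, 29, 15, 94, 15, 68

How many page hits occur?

4

15 -> fault, frames {15}
57 -> fault, frames {15,57}
30 -> fault, frames {15,57,30}
15 -> hit
30 -> hit
29 -> fault, frames {57,15,30,29}
15 -> hit
94 -> fault, evict 57, frames {30,29,15,94}
15 -> hit
68 -> fault, evict 30, frames {29,94,15,68}
Hits: 4.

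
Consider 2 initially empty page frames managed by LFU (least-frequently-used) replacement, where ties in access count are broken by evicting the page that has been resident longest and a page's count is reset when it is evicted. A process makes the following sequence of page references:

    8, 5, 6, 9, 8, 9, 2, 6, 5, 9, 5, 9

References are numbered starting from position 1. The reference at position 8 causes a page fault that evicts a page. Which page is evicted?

pos 1: 8 -> miss, frames {8}
pos 2: 5 -> miss, frames {8,5}
pos 3: 6 -> miss, evict 8, frames {5,6}
pos 4: 9 -> miss, evict 5, frames {6,9}
pos 5: 8 -> miss, evict 6, frames {9,8}
pos 6: 9 -> hit
pos 7: 2 -> miss, evict 8, frames {9,2}
pos 8: 6 -> miss, evict 2, frames {9,6}
At position 8, page 2 is evicted.

2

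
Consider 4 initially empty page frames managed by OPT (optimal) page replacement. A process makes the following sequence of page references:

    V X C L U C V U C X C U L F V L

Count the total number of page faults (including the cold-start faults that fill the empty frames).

7

V -> miss, frames (V)
X -> miss, frames (V X)
C -> miss, frames (V X C)
L -> miss, frames (V X C L)
U -> miss, evict L, frames (V X C U)
C -> hit
V -> hit
U -> hit
C -> hit
X -> hit
C -> hit
U -> hit
L -> miss, evict U, frames (V X C L)
F -> miss, evict C, frames (V X L F)
V -> hit
L -> hit
Page faults: 7.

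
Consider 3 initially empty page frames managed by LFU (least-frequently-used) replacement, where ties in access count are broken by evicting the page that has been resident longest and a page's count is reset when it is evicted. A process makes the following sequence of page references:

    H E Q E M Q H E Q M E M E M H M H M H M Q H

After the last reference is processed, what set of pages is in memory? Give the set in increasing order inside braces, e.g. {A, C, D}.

H -> fault, frames [H]
E -> fault, frames [H, E]
Q -> fault, frames [H, E, Q]
E -> hit
M -> fault, evict H, frames [E, Q, M]
Q -> hit
H -> fault, evict M, frames [E, Q, H]
E -> hit
Q -> hit
M -> fault, evict H, frames [E, Q, M]
E -> hit
M -> hit
E -> hit
M -> hit
H -> fault, evict Q, frames [E, M, H]
M -> hit
H -> hit
M -> hit
H -> hit
M -> hit
Q -> fault, evict H, frames [E, M, Q]
H -> fault, evict Q, frames [E, M, H]

{E, H, M}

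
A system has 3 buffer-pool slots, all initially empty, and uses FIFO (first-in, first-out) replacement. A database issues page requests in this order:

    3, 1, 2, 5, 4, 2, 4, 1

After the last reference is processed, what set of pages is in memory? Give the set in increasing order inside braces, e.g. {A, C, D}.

{1, 4, 5}

3 → fault, frames {3}
1 → fault, frames {3,1}
2 → fault, frames {3,1,2}
5 → fault, evict 3, frames {1,2,5}
4 → fault, evict 1, frames {2,5,4}
2 → hit
4 → hit
1 → fault, evict 2, frames {5,4,1}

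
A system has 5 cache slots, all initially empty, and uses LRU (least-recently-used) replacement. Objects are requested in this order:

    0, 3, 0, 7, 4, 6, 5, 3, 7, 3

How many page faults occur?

7

0 -> fault, frames [0]
3 -> fault, frames [0, 3]
0 -> hit
7 -> fault, frames [3, 0, 7]
4 -> fault, frames [3, 0, 7, 4]
6 -> fault, frames [3, 0, 7, 4, 6]
5 -> fault, evict 3, frames [0, 7, 4, 6, 5]
3 -> fault, evict 0, frames [7, 4, 6, 5, 3]
7 -> hit
3 -> hit
Page faults: 7.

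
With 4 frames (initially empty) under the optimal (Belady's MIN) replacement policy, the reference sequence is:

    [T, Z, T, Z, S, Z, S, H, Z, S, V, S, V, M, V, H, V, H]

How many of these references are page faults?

T: fault, frames (T)
Z: fault, frames (T Z)
T: hit
Z: hit
S: fault, frames (T Z S)
Z: hit
S: hit
H: fault, frames (T Z S H)
Z: hit
S: hit
V: fault, evict Z, frames (T S H V)
S: hit
V: hit
M: fault, evict S, frames (T H V M)
V: hit
H: hit
V: hit
H: hit
Page faults: 6.

6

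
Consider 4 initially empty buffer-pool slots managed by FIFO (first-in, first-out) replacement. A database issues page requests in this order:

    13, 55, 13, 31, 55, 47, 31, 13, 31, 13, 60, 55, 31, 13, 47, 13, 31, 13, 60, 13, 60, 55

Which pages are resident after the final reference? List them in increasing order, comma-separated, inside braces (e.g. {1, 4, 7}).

13: fault, frames [13]
55: fault, frames [13, 55]
13: hit
31: fault, frames [13, 55, 31]
55: hit
47: fault, frames [13, 55, 31, 47]
31: hit
13: hit
31: hit
13: hit
60: fault, evict 13, frames [55, 31, 47, 60]
55: hit
31: hit
13: fault, evict 55, frames [31, 47, 60, 13]
47: hit
13: hit
31: hit
13: hit
60: hit
13: hit
60: hit
55: fault, evict 31, frames [47, 60, 13, 55]

{13, 47, 55, 60}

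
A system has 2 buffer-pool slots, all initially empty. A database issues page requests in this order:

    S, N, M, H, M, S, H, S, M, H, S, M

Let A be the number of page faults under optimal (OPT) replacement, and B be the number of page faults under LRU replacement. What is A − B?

Under OPT: F F F F . F . . F . F . → 7 faults.
Under LRU: F F F F . F F . F F F F → 10 faults.
A − B = 7 − 10 = -3.

-3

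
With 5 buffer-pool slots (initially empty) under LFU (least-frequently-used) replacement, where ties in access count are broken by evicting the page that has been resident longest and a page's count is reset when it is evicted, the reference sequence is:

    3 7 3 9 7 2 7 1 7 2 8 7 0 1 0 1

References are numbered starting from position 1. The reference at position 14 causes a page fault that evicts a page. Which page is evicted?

8

pos 1: 3: miss, frames {3}
pos 2: 7: miss, frames {3,7}
pos 3: 3: hit
pos 4: 9: miss, frames {3,7,9}
pos 5: 7: hit
pos 6: 2: miss, frames {3,7,9,2}
pos 7: 7: hit
pos 8: 1: miss, frames {3,7,9,2,1}
pos 9: 7: hit
pos 10: 2: hit
pos 11: 8: miss, evict 9, frames {3,7,2,1,8}
pos 12: 7: hit
pos 13: 0: miss, evict 1, frames {3,7,2,8,0}
pos 14: 1: miss, evict 8, frames {3,7,2,0,1}
At position 14, page 8 is evicted.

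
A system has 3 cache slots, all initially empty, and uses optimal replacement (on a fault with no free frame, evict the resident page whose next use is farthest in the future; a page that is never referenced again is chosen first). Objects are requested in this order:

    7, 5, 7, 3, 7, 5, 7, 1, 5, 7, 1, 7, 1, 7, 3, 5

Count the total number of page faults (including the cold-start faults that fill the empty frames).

5

7 -> fault, frames [7]
5 -> fault, frames [7, 5]
7 -> hit
3 -> fault, frames [7, 5, 3]
7 -> hit
5 -> hit
7 -> hit
1 -> fault, evict 3, frames [7, 5, 1]
5 -> hit
7 -> hit
1 -> hit
7 -> hit
1 -> hit
7 -> hit
3 -> fault, evict 1, frames [7, 5, 3]
5 -> hit
Page faults: 5.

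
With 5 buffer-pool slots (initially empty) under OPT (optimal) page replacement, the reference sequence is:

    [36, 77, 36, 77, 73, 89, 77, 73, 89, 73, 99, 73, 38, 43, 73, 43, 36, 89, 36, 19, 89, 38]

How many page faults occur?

36 → miss, frames [36]
77 → miss, frames [36, 77]
36 → hit
77 → hit
73 → miss, frames [36, 77, 73]
89 → miss, frames [36, 77, 73, 89]
77 → hit
73 → hit
89 → hit
73 → hit
99 → miss, frames [36, 77, 73, 89, 99]
73 → hit
38 → miss, evict 99, frames [36, 77, 73, 89, 38]
43 → miss, evict 77, frames [36, 73, 89, 38, 43]
73 → hit
43 → hit
36 → hit
89 → hit
36 → hit
19 → miss, evict 43, frames [36, 73, 89, 38, 19]
89 → hit
38 → hit
Page faults: 8.

8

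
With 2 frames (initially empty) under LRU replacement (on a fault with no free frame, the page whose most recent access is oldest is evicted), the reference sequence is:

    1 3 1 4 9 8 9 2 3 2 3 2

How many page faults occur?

1 -> fault, frames {1}
3 -> fault, frames {1,3}
1 -> hit
4 -> fault, evict 3, frames {1,4}
9 -> fault, evict 1, frames {4,9}
8 -> fault, evict 4, frames {9,8}
9 -> hit
2 -> fault, evict 8, frames {9,2}
3 -> fault, evict 9, frames {2,3}
2 -> hit
3 -> hit
2 -> hit
Page faults: 7.

7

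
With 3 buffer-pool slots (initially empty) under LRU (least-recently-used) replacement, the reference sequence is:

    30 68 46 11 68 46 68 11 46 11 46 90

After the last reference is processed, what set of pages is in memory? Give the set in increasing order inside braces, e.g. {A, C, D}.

{11, 46, 90}

30 -> fault, frames {30}
68 -> fault, frames {30,68}
46 -> fault, frames {30,68,46}
11 -> fault, evict 30, frames {68,46,11}
68 -> hit
46 -> hit
68 -> hit
11 -> hit
46 -> hit
11 -> hit
46 -> hit
90 -> fault, evict 68, frames {11,46,90}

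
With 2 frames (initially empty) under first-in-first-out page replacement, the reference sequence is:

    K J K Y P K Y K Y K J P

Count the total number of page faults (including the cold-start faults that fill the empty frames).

K: fault, frames {K}
J: fault, frames {K,J}
K: hit
Y: fault, evict K, frames {J,Y}
P: fault, evict J, frames {Y,P}
K: fault, evict Y, frames {P,K}
Y: fault, evict P, frames {K,Y}
K: hit
Y: hit
K: hit
J: fault, evict K, frames {Y,J}
P: fault, evict Y, frames {J,P}
Page faults: 8.

8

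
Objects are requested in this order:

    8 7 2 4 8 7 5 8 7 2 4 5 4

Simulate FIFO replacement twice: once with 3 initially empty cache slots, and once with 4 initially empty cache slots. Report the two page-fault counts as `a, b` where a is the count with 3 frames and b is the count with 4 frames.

3 frames: F F F F F F F . . F F . . → 9 faults.
4 frames: F F F F . . F F F F F F . → 10 faults.
10 > 9: adding a frame increased faults — Belady's anomaly.

9, 10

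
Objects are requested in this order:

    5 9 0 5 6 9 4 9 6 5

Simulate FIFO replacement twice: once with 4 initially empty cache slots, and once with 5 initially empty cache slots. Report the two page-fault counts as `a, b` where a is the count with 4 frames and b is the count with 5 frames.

4 frames: F F F . F . F . . F → 6 faults.
5 frames: F F F . F . F . . . → 5 faults.
5 < 6: adding a frame reduced faults, as is typical.

6, 5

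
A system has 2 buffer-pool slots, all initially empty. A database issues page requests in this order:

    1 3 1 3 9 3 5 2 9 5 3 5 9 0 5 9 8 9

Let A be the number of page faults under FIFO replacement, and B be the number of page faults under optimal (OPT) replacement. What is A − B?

Under FIFO: F F . . F . F F F F F . F F F F F . → 13 faults.
Under OPT: F F . . F . F F . F F . F F . F F . → 11 faults.
A − B = 13 − 11 = 2.

2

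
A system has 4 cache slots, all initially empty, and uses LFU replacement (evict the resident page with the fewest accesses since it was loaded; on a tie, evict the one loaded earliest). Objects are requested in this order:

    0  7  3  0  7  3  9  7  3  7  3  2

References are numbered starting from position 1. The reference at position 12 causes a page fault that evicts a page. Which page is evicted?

pos 1: 0 -> fault, frames {0}
pos 2: 7 -> fault, frames {0,7}
pos 3: 3 -> fault, frames {0,7,3}
pos 4: 0 -> hit
pos 5: 7 -> hit
pos 6: 3 -> hit
pos 7: 9 -> fault, frames {0,7,3,9}
pos 8: 7 -> hit
pos 9: 3 -> hit
pos 10: 7 -> hit
pos 11: 3 -> hit
pos 12: 2 -> fault, evict 9, frames {0,7,3,2}
At position 12, page 9 is evicted.

9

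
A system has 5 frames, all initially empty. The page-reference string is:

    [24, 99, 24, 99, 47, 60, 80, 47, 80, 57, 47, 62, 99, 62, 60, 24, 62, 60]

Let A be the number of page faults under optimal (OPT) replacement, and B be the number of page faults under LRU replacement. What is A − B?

Under OPT: F F . . F F F . . F . F . . . . . . → 7 faults.
Under LRU: F F . . F F F . . F . F F . F F . . → 10 faults.
A − B = 7 − 10 = -3.

-3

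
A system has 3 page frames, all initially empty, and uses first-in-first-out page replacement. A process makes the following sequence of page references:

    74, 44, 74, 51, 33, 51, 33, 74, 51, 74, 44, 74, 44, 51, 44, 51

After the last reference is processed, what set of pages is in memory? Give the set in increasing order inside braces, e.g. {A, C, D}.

74 → fault, frames {74}
44 → fault, frames {74,44}
74 → hit
51 → fault, frames {74,44,51}
33 → fault, evict 74, frames {44,51,33}
51 → hit
33 → hit
74 → fault, evict 44, frames {51,33,74}
51 → hit
74 → hit
44 → fault, evict 51, frames {33,74,44}
74 → hit
44 → hit
51 → fault, evict 33, frames {74,44,51}
44 → hit
51 → hit

{44, 51, 74}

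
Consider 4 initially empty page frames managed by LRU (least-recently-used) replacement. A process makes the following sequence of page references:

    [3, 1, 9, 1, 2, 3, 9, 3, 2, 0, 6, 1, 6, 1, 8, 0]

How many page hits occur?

3: fault, frames {3}
1: fault, frames {3,1}
9: fault, frames {3,1,9}
1: hit
2: fault, frames {3,9,1,2}
3: hit
9: hit
3: hit
2: hit
0: fault, evict 1, frames {9,3,2,0}
6: fault, evict 9, frames {3,2,0,6}
1: fault, evict 3, frames {2,0,6,1}
6: hit
1: hit
8: fault, evict 2, frames {0,6,1,8}
0: hit
Hits: 8.

8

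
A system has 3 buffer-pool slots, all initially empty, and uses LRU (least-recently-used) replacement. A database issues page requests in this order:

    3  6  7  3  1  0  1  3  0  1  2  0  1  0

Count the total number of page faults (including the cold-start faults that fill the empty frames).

6

3: fault, frames {3}
6: fault, frames {3,6}
7: fault, frames {3,6,7}
3: hit
1: fault, evict 6, frames {7,3,1}
0: fault, evict 7, frames {3,1,0}
1: hit
3: hit
0: hit
1: hit
2: fault, evict 3, frames {0,1,2}
0: hit
1: hit
0: hit
Page faults: 6.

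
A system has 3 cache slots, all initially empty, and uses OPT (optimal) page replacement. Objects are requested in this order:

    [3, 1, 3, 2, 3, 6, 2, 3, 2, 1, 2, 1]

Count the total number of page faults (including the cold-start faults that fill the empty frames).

3 -> miss, frames [3]
1 -> miss, frames [3, 1]
3 -> hit
2 -> miss, frames [3, 1, 2]
3 -> hit
6 -> miss, evict 1, frames [3, 2, 6]
2 -> hit
3 -> hit
2 -> hit
1 -> miss, evict 6, frames [3, 2, 1]
2 -> hit
1 -> hit
Page faults: 5.

5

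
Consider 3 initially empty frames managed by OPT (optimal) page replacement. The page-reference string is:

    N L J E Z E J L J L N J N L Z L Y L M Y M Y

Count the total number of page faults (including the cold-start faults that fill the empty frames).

N -> fault, frames [N]
L -> fault, frames [N, L]
J -> fault, frames [N, L, J]
E -> fault, evict N, frames [L, J, E]
Z -> fault, evict L, frames [J, E, Z]
E -> hit
J -> hit
L -> fault, evict E, frames [J, Z, L]
J -> hit
L -> hit
N -> fault, evict Z, frames [J, L, N]
J -> hit
N -> hit
L -> hit
Z -> fault, evict N, frames [J, L, Z]
L -> hit
Y -> fault, evict Z, frames [J, L, Y]
L -> hit
M -> fault, evict L, frames [J, Y, M]
Y -> hit
M -> hit
Y -> hit
Page faults: 10.

10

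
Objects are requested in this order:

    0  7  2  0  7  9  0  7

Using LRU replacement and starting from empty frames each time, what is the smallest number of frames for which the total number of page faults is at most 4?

f=1: 8 faults
f=2: 8 faults
f=3: 4 faults
f=4: 4 faults
Smallest f with faults ≤ 4 is 3.

3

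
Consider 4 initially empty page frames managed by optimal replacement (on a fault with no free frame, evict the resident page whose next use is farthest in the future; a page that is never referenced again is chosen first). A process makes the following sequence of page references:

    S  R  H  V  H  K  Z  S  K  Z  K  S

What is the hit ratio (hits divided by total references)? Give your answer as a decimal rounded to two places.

S → miss, frames {S}
R → miss, frames {S,R}
H → miss, frames {S,R,H}
V → miss, frames {S,R,H,V}
H → hit
K → miss, evict V, frames {S,R,H,K}
Z → miss, evict H, frames {S,R,K,Z}
S → hit
K → hit
Z → hit
K → hit
S → hit
Hits: 6 of 12 references → 6/12 = 0.5000.

0.50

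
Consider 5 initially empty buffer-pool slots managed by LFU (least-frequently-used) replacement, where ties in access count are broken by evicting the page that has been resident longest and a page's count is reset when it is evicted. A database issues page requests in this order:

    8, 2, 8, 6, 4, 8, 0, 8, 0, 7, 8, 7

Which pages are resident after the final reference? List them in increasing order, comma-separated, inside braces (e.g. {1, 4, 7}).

{0, 4, 6, 7, 8}

8: miss, frames [8]
2: miss, frames [8, 2]
8: hit
6: miss, frames [8, 2, 6]
4: miss, frames [8, 2, 6, 4]
8: hit
0: miss, frames [8, 2, 6, 4, 0]
8: hit
0: hit
7: miss, evict 2, frames [8, 6, 4, 0, 7]
8: hit
7: hit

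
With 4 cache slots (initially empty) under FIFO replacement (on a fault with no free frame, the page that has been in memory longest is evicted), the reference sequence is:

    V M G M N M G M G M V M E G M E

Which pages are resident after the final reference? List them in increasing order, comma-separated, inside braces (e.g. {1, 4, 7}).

{E, G, M, N}

V: fault, frames [V]
M: fault, frames [V, M]
G: fault, frames [V, M, G]
M: hit
N: fault, frames [V, M, G, N]
M: hit
G: hit
M: hit
G: hit
M: hit
V: hit
M: hit
E: fault, evict V, frames [M, G, N, E]
G: hit
M: hit
E: hit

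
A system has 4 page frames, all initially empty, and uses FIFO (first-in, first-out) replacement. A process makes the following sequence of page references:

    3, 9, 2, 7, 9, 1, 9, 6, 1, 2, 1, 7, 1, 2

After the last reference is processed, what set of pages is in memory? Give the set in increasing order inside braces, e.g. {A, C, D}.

{1, 2, 6, 7}

3 → miss, frames {3}
9 → miss, frames {3,9}
2 → miss, frames {3,9,2}
7 → miss, frames {3,9,2,7}
9 → hit
1 → miss, evict 3, frames {9,2,7,1}
9 → hit
6 → miss, evict 9, frames {2,7,1,6}
1 → hit
2 → hit
1 → hit
7 → hit
1 → hit
2 → hit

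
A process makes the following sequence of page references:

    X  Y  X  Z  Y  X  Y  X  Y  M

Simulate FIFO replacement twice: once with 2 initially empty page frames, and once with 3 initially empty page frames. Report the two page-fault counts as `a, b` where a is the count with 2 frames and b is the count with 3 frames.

2 frames: F F . F . F F . . F → 6 faults.
3 frames: F F . F . . . . . F → 4 faults.
4 < 6: adding a frame reduced faults, as is typical.

6, 4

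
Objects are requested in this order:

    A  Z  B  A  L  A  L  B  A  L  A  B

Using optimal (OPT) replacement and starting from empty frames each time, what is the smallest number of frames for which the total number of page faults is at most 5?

3

f=1: 12 faults
f=2: 7 faults
f=3: 4 faults
f=4: 4 faults
Smallest f with faults ≤ 5 is 3.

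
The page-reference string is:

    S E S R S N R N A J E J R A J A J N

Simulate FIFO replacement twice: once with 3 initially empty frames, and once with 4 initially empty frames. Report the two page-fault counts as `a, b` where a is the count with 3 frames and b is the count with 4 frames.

11, 9

3 frames: F F . F . F . . F F F . F F F . . F → 11 faults.
4 frames: F F . F . F . . F F F . F . . . . F → 9 faults.
9 < 11: adding a frame reduced faults, as is typical.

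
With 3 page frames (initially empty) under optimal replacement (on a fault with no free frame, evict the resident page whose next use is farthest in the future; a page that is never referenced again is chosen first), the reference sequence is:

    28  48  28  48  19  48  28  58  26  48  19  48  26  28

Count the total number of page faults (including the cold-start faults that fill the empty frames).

6

28 → miss, frames [28]
48 → miss, frames [28, 48]
28 → hit
48 → hit
19 → miss, frames [28, 48, 19]
48 → hit
28 → hit
58 → miss, evict 28, frames [48, 19, 58]
26 → miss, evict 58, frames [48, 19, 26]
48 → hit
19 → hit
48 → hit
26 → hit
28 → miss, evict 26, frames [48, 19, 28]
Page faults: 6.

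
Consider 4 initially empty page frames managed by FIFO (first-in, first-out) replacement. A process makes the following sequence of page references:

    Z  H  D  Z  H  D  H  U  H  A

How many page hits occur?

Z: miss, frames (Z)
H: miss, frames (Z H)
D: miss, frames (Z H D)
Z: hit
H: hit
D: hit
H: hit
U: miss, frames (Z H D U)
H: hit
A: miss, evict Z, frames (H D U A)
Hits: 5.

5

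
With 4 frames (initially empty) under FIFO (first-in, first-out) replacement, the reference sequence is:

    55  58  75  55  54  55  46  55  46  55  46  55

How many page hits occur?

55 → miss, frames [55]
58 → miss, frames [55, 58]
75 → miss, frames [55, 58, 75]
55 → hit
54 → miss, frames [55, 58, 75, 54]
55 → hit
46 → miss, evict 55, frames [58, 75, 54, 46]
55 → miss, evict 58, frames [75, 54, 46, 55]
46 → hit
55 → hit
46 → hit
55 → hit
Hits: 6.

6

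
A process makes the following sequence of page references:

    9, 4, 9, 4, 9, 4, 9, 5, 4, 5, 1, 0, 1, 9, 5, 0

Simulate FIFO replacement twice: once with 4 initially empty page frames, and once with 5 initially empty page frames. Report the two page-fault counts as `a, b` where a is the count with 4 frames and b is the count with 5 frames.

6, 5

4 frames: F F . . . . . F . . F F . F . . → 6 faults.
5 frames: F F . . . . . F . . F F . . . . → 5 faults.
5 < 6: adding a frame reduced faults, as is typical.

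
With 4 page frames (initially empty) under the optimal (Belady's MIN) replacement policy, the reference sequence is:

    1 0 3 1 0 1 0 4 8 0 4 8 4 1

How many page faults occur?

1 -> fault, frames (1)
0 -> fault, frames (1 0)
3 -> fault, frames (1 0 3)
1 -> hit
0 -> hit
1 -> hit
0 -> hit
4 -> fault, frames (1 0 3 4)
8 -> fault, evict 3, frames (1 0 4 8)
0 -> hit
4 -> hit
8 -> hit
4 -> hit
1 -> hit
Page faults: 5.

5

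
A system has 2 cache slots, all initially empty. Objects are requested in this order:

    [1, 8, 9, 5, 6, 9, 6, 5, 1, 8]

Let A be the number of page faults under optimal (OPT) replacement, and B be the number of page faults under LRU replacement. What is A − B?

Under OPT: F F F F F . . F F F → 8 faults.
Under LRU: F F F F F F . F F F → 9 faults.
A − B = 8 − 9 = -1.

-1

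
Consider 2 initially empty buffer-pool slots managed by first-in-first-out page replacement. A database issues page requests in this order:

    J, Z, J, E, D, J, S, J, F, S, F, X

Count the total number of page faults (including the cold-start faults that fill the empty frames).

J → fault, frames (J)
Z → fault, frames (J Z)
J → hit
E → fault, evict J, frames (Z E)
D → fault, evict Z, frames (E D)
J → fault, evict E, frames (D J)
S → fault, evict D, frames (J S)
J → hit
F → fault, evict J, frames (S F)
S → hit
F → hit
X → fault, evict S, frames (F X)
Page faults: 8.

8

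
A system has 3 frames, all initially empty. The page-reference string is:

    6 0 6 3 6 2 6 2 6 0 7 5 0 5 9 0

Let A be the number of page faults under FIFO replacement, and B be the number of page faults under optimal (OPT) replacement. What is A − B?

Under FIFO: F F . F . F F . . F F F . . F F → 10 faults.
Under OPT: F F . F . F . . . . F F . . F . → 7 faults.
A − B = 10 − 7 = 3.

3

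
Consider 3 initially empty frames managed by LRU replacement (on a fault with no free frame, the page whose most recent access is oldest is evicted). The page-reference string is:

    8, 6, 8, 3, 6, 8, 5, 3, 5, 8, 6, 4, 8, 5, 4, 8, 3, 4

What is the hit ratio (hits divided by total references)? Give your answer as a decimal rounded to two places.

0.50

8 -> fault, frames [8]
6 -> fault, frames [8, 6]
8 -> hit
3 -> fault, frames [6, 8, 3]
6 -> hit
8 -> hit
5 -> fault, evict 3, frames [6, 8, 5]
3 -> fault, evict 6, frames [8, 5, 3]
5 -> hit
8 -> hit
6 -> fault, evict 3, frames [5, 8, 6]
4 -> fault, evict 5, frames [8, 6, 4]
8 -> hit
5 -> fault, evict 6, frames [4, 8, 5]
4 -> hit
8 -> hit
3 -> fault, evict 5, frames [4, 8, 3]
4 -> hit
Hits: 9 of 18 references → 9/18 = 0.5000.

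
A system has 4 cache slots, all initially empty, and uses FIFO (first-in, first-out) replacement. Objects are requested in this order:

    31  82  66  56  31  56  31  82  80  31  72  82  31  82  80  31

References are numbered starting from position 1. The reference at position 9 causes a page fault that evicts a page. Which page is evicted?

31

pos 1: 31: miss, frames [31]
pos 2: 82: miss, frames [31, 82]
pos 3: 66: miss, frames [31, 82, 66]
pos 4: 56: miss, frames [31, 82, 66, 56]
pos 5: 31: hit
pos 6: 56: hit
pos 7: 31: hit
pos 8: 82: hit
pos 9: 80: miss, evict 31, frames [82, 66, 56, 80]
At position 9, page 31 is evicted.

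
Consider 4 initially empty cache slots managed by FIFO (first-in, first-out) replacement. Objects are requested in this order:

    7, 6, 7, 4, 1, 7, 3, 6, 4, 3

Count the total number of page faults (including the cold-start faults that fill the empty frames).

5

7 → fault, frames [7]
6 → fault, frames [7, 6]
7 → hit
4 → fault, frames [7, 6, 4]
1 → fault, frames [7, 6, 4, 1]
7 → hit
3 → fault, evict 7, frames [6, 4, 1, 3]
6 → hit
4 → hit
3 → hit
Page faults: 5.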